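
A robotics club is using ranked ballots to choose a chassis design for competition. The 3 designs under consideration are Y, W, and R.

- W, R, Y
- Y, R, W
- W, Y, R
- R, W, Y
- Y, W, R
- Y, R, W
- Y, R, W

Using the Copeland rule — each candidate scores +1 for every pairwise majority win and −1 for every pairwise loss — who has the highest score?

Y

Pairwise results:
  Y vs W: Y wins 4–3.
  Y vs R: Y wins 5–2.
  W vs R: R wins 4–3.
Copeland scores (wins − losses):
  Y: 2 − 0 = 2
  W: 0 − 2 = -2
  R: 1 − 1 = 0
Y has the best Copeland score.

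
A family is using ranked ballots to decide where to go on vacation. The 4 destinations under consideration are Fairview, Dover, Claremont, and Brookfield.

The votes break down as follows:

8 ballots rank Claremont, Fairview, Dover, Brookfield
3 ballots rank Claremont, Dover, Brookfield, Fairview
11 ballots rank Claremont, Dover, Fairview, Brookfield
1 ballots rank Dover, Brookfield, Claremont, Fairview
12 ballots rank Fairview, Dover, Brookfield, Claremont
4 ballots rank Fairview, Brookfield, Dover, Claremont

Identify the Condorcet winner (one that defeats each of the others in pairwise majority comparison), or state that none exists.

Claremont

Head-to-head results (39 voters total):
Fairview vs Dover: Fairview wins 24–15.
Fairview vs Claremont: Claremont wins 23–16.
Fairview vs Brookfield: Fairview wins 35–4.
Dover vs Claremont: Claremont wins 22–17.
Dover vs Brookfield: Dover wins 35–4.
Claremont vs Brookfield: Claremont wins 22–17.
Claremont beats each rival — Fairview (23–16), Dover (22–17), Brookfield (22–17) — so Claremont is the Condorcet winner.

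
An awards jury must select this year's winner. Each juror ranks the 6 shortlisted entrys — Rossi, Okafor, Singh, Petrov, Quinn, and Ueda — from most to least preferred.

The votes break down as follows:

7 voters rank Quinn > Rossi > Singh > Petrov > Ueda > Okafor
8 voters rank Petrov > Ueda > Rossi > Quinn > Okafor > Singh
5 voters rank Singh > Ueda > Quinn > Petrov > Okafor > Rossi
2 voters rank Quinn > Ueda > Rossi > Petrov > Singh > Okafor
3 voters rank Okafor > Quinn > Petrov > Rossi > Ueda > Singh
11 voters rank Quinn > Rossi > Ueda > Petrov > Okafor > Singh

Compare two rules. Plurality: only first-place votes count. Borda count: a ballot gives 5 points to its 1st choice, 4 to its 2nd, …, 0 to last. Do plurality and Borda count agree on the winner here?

Yes

Plurality first-place counts: Rossi 0, Okafor 3, Singh 5, Petrov 8, Quinn 20, Ueda 0 → Quinn.
Borda totals: Rossi 108, Okafor 39, Singh 48, Petrov 99, Quinn 143, Ueda 103 → Quinn.
The two rules agree on Quinn.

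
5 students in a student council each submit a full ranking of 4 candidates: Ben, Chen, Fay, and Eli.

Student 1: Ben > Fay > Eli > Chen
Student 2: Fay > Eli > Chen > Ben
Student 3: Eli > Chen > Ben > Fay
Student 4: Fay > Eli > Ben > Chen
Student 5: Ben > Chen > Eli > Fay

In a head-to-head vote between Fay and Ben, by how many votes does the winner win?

1

Ballots ranking Fay above Ben: 2.
Ballots ranking Ben above Fay: 3.
Ben wins 3–2, a margin of 1.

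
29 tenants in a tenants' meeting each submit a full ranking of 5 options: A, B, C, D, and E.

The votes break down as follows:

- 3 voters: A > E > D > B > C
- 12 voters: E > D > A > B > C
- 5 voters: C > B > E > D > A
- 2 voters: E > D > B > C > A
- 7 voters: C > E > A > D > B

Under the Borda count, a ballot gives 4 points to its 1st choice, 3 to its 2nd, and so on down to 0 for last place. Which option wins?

E

Borda scores:
  A: 3·4 + 12·2 + 5·0 + 2·0 + 7·2 = 50
  B: 3·1 + 12·1 + 5·3 + 2·2 + 7·0 = 34
  C: 3·0 + 12·0 + 5·4 + 2·1 + 7·4 = 50
  D: 3·2 + 12·3 + 5·1 + 2·3 + 7·1 = 60
  E: 3·3 + 12·4 + 5·2 + 2·4 + 7·3 = 96
E has the highest total.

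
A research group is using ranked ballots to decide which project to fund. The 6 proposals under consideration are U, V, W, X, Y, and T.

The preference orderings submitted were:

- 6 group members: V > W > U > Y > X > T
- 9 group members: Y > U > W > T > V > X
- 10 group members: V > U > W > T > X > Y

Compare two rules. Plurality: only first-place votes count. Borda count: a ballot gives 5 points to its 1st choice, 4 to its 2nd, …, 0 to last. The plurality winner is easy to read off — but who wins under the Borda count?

U

Plurality first-place counts: U 0, V 16, W 0, X 0, Y 9, T 0 → V.
Borda totals: U 94, V 89, W 81, X 16, Y 57, T 38 → U.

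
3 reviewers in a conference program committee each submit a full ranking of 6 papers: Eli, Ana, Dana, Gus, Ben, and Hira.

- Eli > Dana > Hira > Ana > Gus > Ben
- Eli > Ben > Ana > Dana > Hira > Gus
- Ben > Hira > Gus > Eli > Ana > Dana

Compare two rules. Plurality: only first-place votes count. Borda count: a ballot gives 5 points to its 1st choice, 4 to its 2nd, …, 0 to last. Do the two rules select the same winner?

Yes

Plurality first-place counts: Eli 2, Ana 0, Dana 0, Gus 0, Ben 1, Hira 0 → Eli.
Borda totals: Eli 12, Ana 6, Dana 6, Gus 4, Ben 9, Hira 8 → Eli.
The two rules agree on Eli.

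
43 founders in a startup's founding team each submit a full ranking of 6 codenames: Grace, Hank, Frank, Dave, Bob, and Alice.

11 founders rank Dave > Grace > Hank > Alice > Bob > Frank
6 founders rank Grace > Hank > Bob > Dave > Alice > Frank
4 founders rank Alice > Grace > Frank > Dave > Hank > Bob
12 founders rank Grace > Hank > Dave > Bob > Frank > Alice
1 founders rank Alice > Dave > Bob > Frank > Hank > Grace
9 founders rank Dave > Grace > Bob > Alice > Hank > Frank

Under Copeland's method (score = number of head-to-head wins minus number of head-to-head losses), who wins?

Pairwise results:
  Grace vs Hank: Grace wins 42–1.
  Grace vs Frank: Grace wins 42–1.
  Grace vs Dave: Grace wins 22–21.
  Grace vs Bob: Grace wins 42–1.
  Grace vs Alice: Grace wins 38–5.
  Hank vs Frank: Hank wins 38–5.
  Hank vs Dave: Dave wins 25–18.
  Hank vs Bob: Hank wins 33–10.
  Hank vs Alice: Hank wins 29–14.
  Frank vs Dave: Dave wins 39–4.
  Frank vs Bob: Bob wins 39–4.
  Frank vs Alice: Alice wins 31–12.
  Dave vs Bob: Dave wins 37–6.
  Dave vs Alice: Dave wins 38–5.
  Bob vs Alice: Bob wins 27–16.
Copeland scores (wins − losses):
  Grace: 5 − 0 = 5
  Hank: 3 − 2 = 1
  Frank: 0 − 5 = -5
  Dave: 4 − 1 = 3
  Bob: 2 − 3 = -1
  Alice: 1 − 4 = -3
Grace has the best Copeland score.

Grace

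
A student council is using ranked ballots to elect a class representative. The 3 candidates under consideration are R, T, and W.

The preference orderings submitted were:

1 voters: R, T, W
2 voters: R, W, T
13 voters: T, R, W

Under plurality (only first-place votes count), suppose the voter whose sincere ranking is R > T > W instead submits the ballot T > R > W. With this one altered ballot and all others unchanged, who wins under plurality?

First-place totals with the altered ballot: R 2, T 14, W 0.
The winner is unchanged: still T.

T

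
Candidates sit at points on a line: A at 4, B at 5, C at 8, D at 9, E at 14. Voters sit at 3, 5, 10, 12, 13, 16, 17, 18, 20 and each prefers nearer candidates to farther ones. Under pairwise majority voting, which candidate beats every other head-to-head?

E

With single-peaked preferences on a line, the Condorcet winner is the candidate closest to the median voter.
The median voter (position 13) is closest to E at 14.
Check: E vs A — voters closer to E: 7 of 9.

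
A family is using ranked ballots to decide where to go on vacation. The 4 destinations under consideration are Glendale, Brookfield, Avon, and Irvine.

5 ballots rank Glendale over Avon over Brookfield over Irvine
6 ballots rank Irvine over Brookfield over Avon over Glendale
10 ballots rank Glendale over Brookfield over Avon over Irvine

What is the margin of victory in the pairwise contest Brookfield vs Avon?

Ballots ranking Brookfield above Avon: 6+10 = 16.
Ballots ranking Avon above Brookfield: 5.
Brookfield wins 16–5, a margin of 11.

11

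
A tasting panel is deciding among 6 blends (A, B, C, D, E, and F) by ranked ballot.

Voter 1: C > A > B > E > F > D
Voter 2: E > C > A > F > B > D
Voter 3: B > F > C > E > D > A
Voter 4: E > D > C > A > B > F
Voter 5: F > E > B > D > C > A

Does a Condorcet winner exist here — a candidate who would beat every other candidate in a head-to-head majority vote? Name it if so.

Head-to-head results (5 voters total):
A vs B: A wins 3–2.
A vs C: C wins 5–0.
A vs D: D wins 3–2.
A vs E: E wins 4–1.
A vs F: A wins 3–2.
B vs C: C wins 3–2.
B vs D: B wins 4–1.
B vs E: E wins 3–2.
B vs F: B wins 3–2.
C vs D: C wins 3–2.
C vs E: E wins 3–2.
C vs F: C wins 3–2.
D vs E: E wins 5–0.
D vs F: F wins 4–1.
E vs F: E wins 3–2.
E beats each rival — A (4–1), B (3–2), C (3–2), D (5–0), F (3–2) — so E is the Condorcet winner.

E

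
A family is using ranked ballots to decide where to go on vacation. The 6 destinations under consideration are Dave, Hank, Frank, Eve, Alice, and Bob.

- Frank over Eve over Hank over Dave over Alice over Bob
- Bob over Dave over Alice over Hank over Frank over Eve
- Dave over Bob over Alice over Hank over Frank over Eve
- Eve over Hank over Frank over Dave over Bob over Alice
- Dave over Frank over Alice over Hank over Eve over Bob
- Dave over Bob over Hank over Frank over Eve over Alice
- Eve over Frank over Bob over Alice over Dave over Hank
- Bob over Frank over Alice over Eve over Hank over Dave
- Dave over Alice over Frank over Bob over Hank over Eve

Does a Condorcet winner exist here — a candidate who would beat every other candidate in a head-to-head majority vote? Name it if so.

Dave

Head-to-head results (9 voters total):
Dave vs Hank: Dave wins 6–3.
Dave vs Frank: Dave wins 5–4.
Dave vs Eve: Dave wins 5–4.
Dave vs Alice: Dave wins 7–2.
Dave vs Bob: Dave wins 6–3.
Hank vs Frank: Frank wins 5–4.
Hank vs Eve: Hank wins 5–4.
Hank vs Alice: Alice wins 6–3.
Hank vs Bob: Bob wins 6–3.
Frank vs Eve: Frank wins 7–2.
Frank vs Alice: Frank wins 6–3.
Frank vs Bob: Frank wins 5–4.
Eve vs Alice: Alice wins 5–4.
Eve vs Bob: Bob wins 5–4.
Alice vs Bob: Bob wins 6–3.
Dave beats each rival — Hank (6–3), Frank (5–4), Eve (5–4), Alice (7–2), Bob (6–3) — so Dave is the Condorcet winner.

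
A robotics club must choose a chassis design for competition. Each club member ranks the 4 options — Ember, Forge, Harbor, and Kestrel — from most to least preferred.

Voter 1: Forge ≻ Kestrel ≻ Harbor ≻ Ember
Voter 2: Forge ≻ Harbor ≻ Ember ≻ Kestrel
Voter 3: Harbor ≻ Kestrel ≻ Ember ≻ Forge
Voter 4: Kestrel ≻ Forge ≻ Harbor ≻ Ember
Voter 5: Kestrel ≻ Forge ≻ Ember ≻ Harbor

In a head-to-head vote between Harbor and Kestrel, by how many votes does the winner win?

1

Ballots ranking Harbor above Kestrel: 2.
Ballots ranking Kestrel above Harbor: 3.
Kestrel wins 3–2, a margin of 1.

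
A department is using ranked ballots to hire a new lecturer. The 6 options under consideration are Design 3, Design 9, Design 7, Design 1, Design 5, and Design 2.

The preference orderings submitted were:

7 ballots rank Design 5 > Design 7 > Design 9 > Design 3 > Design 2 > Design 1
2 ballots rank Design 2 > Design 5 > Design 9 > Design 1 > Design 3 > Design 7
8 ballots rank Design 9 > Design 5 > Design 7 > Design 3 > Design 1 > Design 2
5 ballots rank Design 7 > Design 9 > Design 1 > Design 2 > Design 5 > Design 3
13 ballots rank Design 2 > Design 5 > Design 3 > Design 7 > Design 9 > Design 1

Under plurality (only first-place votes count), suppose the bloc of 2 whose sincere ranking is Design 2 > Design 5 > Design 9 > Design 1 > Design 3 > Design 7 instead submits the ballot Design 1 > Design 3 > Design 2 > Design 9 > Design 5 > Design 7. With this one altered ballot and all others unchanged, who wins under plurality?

First-place totals with the altered ballot: Design 3 0, Design 9 8, Design 7 5, Design 1 2, Design 5 7, Design 2 13.
The winner is unchanged: still Design 2.

Design 2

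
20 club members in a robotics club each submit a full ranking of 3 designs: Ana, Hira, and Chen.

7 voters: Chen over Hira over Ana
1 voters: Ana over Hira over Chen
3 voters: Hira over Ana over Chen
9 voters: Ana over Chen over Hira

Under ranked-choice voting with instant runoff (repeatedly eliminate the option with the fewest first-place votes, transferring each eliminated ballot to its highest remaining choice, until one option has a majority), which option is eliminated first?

Round 1: Ana 10, Chen 7, Hira 3. Hira has the fewest and is eliminated.
Round 2: Ana 13, Chen 7. Ana has a majority.

Hira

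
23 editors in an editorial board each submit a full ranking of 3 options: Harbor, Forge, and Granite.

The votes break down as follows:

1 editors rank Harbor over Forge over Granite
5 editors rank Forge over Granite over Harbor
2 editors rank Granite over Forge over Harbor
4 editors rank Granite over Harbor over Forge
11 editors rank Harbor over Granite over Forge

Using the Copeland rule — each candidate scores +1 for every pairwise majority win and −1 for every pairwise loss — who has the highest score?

Pairwise results:
  Harbor vs Forge: Harbor wins 16–7.
  Harbor vs Granite: Harbor wins 12–11.
  Forge vs Granite: Granite wins 17–6.
Copeland scores (wins − losses):
  Harbor: 2 − 0 = 2
  Forge: 0 − 2 = -2
  Granite: 1 − 1 = 0
Harbor has the best Copeland score.

Harbor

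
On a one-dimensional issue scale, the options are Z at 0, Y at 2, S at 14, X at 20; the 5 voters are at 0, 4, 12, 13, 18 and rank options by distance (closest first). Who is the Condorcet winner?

S

With single-peaked preferences on a line, the Condorcet winner is the candidate closest to the median voter.
The median voter (position 12) is closest to S at 14.
Check: S vs Y — voters closer to S: 3 of 5.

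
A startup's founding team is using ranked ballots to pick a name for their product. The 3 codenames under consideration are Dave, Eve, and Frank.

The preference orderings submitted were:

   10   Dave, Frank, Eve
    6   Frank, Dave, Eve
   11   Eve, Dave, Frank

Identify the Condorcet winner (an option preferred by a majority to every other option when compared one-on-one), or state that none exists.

Head-to-head results (27 voters total):
Dave vs Eve: Dave wins 16–11.
Dave vs Frank: Dave wins 21–6.
Eve vs Frank: Frank wins 16–11.
Dave beats each rival — Eve (16–11), Frank (21–6) — so Dave is the Condorcet winner.

Dave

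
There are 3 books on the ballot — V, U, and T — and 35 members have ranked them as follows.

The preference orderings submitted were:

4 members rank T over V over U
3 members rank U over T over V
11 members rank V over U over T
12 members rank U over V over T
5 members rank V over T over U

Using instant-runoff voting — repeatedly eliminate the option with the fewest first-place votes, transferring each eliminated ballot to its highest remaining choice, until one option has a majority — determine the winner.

V

Round 1: V 16, U 15, T 4. T has the fewest and is eliminated.
Round 2: V 20, U 15. V has a majority.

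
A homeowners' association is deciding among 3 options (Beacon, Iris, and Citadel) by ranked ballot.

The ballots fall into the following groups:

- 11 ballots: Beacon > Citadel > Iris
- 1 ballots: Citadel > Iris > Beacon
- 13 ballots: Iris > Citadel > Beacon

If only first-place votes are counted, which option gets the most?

Iris

First-place vote totals:
  Beacon: 11
  Iris: 13
  Citadel: 1
Iris has the most first-place votes.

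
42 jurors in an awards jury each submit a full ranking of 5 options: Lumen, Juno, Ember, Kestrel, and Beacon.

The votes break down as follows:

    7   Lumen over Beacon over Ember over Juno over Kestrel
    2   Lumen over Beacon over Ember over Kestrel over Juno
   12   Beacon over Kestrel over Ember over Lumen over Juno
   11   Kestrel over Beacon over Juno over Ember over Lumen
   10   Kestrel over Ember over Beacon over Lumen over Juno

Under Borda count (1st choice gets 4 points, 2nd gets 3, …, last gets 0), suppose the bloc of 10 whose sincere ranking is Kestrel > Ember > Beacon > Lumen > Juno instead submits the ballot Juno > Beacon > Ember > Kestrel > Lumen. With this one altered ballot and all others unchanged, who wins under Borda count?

Beacon

Borda totals with the altered ballot: Lumen 48, Juno 69, Ember 73, Kestrel 92, Beacon 138.
The winner is unchanged: still Beacon.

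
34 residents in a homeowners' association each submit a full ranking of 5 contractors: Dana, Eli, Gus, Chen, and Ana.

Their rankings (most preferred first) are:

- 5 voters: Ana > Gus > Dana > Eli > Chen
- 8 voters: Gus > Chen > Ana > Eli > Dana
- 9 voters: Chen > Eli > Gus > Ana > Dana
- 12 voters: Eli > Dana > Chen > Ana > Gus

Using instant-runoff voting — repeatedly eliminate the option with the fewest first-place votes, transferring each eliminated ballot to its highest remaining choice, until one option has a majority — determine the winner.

Eli

Round 1: Eli 12, Chen 9, Gus 8, Ana 5, Dana 0. Dana has the fewest and is eliminated.
Round 2: Eli 12, Chen 9, Gus 8, Ana 5. Ana has the fewest and is eliminated.
Round 3: Gus 13, Eli 12, Chen 9. Chen has the fewest and is eliminated.
Round 4: Eli 21, Gus 13. Eli has a majority.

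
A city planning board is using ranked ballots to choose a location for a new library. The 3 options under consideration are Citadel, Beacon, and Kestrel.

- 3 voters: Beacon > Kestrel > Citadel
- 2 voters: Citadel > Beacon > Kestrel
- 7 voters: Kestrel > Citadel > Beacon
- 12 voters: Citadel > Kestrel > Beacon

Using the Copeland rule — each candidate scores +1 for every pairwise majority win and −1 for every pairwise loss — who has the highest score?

Citadel

Pairwise results:
  Citadel vs Beacon: Citadel wins 21–3.
  Citadel vs Kestrel: Citadel wins 14–10.
  Beacon vs Kestrel: Kestrel wins 19–5.
Copeland scores (wins − losses):
  Citadel: 2 − 0 = 2
  Beacon: 0 − 2 = -2
  Kestrel: 1 − 1 = 0
Citadel has the best Copeland score.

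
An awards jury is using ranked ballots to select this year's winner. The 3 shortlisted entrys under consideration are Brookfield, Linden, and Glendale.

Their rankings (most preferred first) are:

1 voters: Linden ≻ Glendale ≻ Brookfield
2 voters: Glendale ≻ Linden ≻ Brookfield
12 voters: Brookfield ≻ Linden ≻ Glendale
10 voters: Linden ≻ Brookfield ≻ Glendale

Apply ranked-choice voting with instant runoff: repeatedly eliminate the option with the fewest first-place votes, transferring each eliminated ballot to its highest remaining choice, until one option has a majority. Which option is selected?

Round 1: Brookfield 12, Linden 11, Glendale 2. Glendale has the fewest and is eliminated.
Round 2: Linden 13, Brookfield 12. Linden has a majority.

Linden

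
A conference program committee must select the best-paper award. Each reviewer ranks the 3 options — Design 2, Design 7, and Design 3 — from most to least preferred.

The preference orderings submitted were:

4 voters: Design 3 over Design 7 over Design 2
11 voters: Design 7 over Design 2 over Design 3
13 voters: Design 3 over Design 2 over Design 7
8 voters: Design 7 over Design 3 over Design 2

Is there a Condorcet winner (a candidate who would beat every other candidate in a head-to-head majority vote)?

Head-to-head results (36 voters total):
Design 2 vs Design 7: Design 7 wins 23–13.
Design 2 vs Design 3: Design 3 wins 25–11.
Design 7 vs Design 3: Design 7 wins 19–17.
Design 7 beats each rival — Design 2 (23–13), Design 3 (19–17) — so Design 7 is the Condorcet winner.

Yes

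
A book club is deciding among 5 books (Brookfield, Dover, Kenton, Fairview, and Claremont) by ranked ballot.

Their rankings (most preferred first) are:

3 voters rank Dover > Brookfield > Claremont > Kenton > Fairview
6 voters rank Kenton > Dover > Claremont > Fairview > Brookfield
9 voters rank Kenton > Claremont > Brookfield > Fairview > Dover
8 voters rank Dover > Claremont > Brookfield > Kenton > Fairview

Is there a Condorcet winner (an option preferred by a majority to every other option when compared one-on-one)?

Head-to-head results (26 voters total):
Brookfield vs Dover: Dover wins 17–9.
Brookfield vs Kenton: Kenton wins 15–11.
Brookfield vs Fairview: Brookfield wins 20–6.
Brookfield vs Claremont: Claremont wins 23–3.
Dover vs Kenton: Kenton wins 15–11.
Dover vs Fairview: Dover wins 17–9.
Dover vs Claremont: Dover wins 17–9.
Kenton vs Fairview: Kenton wins 26–0.
Kenton vs Claremont: Kenton wins 15–11.
Fairview vs Claremont: Claremont wins 26–0.
Kenton beats each rival — Brookfield (15–11), Dover (15–11), Fairview (26–0), Claremont (15–11) — so Kenton is the Condorcet winner.

Yes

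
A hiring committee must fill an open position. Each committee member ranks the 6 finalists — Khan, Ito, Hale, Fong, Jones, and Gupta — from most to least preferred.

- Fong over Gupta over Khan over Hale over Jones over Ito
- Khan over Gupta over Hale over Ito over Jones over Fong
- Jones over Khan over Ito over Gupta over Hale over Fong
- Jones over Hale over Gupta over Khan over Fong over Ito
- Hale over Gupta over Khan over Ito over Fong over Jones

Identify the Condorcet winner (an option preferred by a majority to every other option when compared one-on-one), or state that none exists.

Head-to-head results (5 voters total):
Khan vs Ito: Khan wins 5–0.
Khan vs Hale: Khan wins 3–2.
Khan vs Fong: Khan wins 4–1.
Khan vs Jones: Khan wins 3–2.
Khan vs Gupta: Gupta wins 3–2.
Ito vs Hale: Hale wins 4–1.
Ito vs Fong: Ito wins 3–2.
Ito vs Jones: Jones wins 3–2.
Ito vs Gupta: Gupta wins 4–1.
Hale vs Fong: Hale wins 4–1.
Hale vs Jones: Hale wins 3–2.
Hale vs Gupta: Gupta wins 3–2.
Fong vs Jones: Jones wins 3–2.
Fong vs Gupta: Gupta wins 4–1.
Jones vs Gupta: Gupta wins 3–2.
Gupta beats each rival — Khan (3–2), Ito (4–1), Hale (3–2), Fong (4–1), Jones (3–2) — so Gupta is the Condorcet winner.

Gupta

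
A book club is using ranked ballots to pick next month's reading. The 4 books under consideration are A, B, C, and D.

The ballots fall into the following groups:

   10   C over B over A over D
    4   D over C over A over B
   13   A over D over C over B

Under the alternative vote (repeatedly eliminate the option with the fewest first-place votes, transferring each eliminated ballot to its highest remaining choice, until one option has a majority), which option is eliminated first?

Round 1: A 13, C 10, D 4, B 0. B has the fewest and is eliminated.
Round 2: A 13, C 10, D 4. D has the fewest and is eliminated.
Round 3: C 14, A 13. C has a majority.

B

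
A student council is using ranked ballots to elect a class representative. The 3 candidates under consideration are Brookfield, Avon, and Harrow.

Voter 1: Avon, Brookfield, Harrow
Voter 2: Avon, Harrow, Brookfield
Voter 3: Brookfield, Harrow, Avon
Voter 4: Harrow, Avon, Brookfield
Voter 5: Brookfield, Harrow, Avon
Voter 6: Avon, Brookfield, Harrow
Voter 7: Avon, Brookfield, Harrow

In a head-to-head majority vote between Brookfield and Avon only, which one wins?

Avon

Ballots ranking Brookfield above Avon: 2.
Ballots ranking Avon above Brookfield: 5.
Avon wins the head-to-head, 5–2.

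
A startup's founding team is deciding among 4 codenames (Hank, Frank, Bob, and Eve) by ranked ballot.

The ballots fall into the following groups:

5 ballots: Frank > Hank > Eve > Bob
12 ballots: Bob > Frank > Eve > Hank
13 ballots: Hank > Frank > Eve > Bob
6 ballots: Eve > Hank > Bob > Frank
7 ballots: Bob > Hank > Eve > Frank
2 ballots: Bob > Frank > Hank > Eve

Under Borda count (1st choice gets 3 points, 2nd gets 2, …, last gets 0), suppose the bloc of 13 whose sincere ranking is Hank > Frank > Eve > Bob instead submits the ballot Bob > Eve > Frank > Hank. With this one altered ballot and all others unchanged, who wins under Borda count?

Borda totals with the altered ballot: Hank 38, Frank 56, Bob 108, Eve 68.
The switch changes the winner from Hank to Bob.

Bob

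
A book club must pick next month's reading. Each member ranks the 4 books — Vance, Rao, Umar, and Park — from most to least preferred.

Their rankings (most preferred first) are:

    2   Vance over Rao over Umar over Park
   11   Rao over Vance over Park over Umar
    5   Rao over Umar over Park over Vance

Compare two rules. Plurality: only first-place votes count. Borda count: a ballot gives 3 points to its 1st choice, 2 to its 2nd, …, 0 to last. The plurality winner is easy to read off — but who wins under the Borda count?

Rao

Plurality first-place counts: Vance 2, Rao 16, Umar 0, Park 0 → Rao.
Borda totals: Vance 28, Rao 52, Umar 12, Park 16 → Rao.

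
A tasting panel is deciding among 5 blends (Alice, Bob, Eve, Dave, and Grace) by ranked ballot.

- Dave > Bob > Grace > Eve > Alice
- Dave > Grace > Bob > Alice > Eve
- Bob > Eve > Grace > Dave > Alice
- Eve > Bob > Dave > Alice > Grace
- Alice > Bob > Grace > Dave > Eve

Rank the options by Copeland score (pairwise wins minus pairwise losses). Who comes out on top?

Bob

Pairwise results:
  Alice vs Bob: Bob wins 4–1.
  Alice vs Eve: Eve wins 3–2.
  Alice vs Dave: Dave wins 4–1.
  Alice vs Grace: Grace wins 3–2.
  Bob vs Eve: Bob wins 4–1.
  Bob vs Dave: Bob wins 3–2.
  Bob vs Grace: Bob wins 4–1.
  Eve vs Dave: Dave wins 3–2.
  Eve vs Grace: Grace wins 3–2.
  Dave vs Grace: Dave wins 3–2.
Copeland scores (wins − losses):
  Alice: 0 − 4 = -4
  Bob: 4 − 0 = 4
  Eve: 1 − 3 = -2
  Dave: 3 − 1 = 2
  Grace: 2 − 2 = 0
Bob has the best Copeland score.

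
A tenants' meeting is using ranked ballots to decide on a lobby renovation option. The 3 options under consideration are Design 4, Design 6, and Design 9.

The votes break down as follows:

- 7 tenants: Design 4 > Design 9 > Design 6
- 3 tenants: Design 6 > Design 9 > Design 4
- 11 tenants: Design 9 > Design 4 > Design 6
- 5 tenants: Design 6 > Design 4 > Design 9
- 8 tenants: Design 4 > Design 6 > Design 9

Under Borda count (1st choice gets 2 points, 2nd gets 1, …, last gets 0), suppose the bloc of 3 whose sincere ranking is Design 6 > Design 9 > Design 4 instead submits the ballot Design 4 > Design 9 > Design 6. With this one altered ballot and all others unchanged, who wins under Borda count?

Design 4

Borda totals with the altered ballot: Design 4 52, Design 6 18, Design 9 32.
The winner is unchanged: still Design 4.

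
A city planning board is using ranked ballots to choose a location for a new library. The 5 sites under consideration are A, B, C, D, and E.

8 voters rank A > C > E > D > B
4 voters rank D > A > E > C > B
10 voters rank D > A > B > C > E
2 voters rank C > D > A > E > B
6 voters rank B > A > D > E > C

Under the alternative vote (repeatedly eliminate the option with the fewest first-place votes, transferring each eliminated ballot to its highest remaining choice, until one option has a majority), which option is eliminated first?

E

Round 1: D 14, A 8, B 6, C 2, E 0. E has the fewest and is eliminated.
Round 2: D 14, A 8, B 6, C 2. C has the fewest and is eliminated.
Round 3: D 16, A 8, B 6. D has a majority.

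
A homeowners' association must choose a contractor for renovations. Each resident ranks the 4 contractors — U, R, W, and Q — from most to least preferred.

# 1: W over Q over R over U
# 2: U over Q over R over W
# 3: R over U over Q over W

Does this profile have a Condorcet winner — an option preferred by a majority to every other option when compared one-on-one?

No

Head-to-head results (3 voters total):
U vs R: R wins 2–1.
U vs W: U wins 2–1.
U vs Q: U wins 2–1.
R vs W: R wins 2–1.
R vs Q: Q wins 2–1.
W vs Q: Q wins 2–1.
No candidate beats all others: U beats Q beats R beats U, a majority cycle.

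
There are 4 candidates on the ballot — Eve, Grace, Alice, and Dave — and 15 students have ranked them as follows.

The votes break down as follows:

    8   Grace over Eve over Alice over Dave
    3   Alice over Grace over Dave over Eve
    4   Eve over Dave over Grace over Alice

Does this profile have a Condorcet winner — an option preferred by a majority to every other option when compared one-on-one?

Yes

Head-to-head results (15 voters total):
Eve vs Grace: Grace wins 11–4.
Eve vs Alice: Eve wins 12–3.
Eve vs Dave: Eve wins 12–3.
Grace vs Alice: Grace wins 12–3.
Grace vs Dave: Grace wins 11–4.
Alice vs Dave: Alice wins 11–4.
Grace beats each rival — Eve (11–4), Alice (12–3), Dave (11–4) — so Grace is the Condorcet winner.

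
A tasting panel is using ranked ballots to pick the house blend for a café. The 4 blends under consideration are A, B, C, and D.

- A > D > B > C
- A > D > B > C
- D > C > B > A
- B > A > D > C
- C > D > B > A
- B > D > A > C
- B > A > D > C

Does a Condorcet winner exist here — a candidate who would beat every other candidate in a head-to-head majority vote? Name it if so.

Head-to-head results (7 voters total):
A vs B: B wins 5–2.
A vs C: A wins 5–2.
A vs D: A wins 4–3.
B vs C: B wins 5–2.
B vs D: D wins 4–3.
C vs D: D wins 6–1.
No candidate beats all others: A beats D beats B beats A, a majority cycle.

There is no Condorcet winner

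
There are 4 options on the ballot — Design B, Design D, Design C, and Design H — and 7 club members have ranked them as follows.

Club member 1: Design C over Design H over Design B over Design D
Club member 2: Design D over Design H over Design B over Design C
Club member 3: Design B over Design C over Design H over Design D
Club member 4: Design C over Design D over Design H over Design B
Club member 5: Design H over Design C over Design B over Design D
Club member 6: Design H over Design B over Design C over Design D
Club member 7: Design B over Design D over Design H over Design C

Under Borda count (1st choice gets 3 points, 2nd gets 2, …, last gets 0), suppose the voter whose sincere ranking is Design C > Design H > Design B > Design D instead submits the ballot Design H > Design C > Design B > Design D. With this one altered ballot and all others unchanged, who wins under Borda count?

Design H

Borda totals with the altered ballot: Design B 11, Design D 7, Design C 10, Design H 14.
The winner is unchanged: still Design H.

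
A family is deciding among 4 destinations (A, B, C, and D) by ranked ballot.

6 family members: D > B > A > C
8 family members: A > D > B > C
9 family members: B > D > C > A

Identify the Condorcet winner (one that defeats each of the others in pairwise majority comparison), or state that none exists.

D

Head-to-head results (23 voters total):
A vs B: B wins 15–8.
A vs C: A wins 14–9.
A vs D: D wins 15–8.
B vs C: B wins 23–0.
B vs D: D wins 14–9.
C vs D: D wins 23–0.
D beats each rival — A (15–8), B (14–9), C (23–0) — so D is the Condorcet winner.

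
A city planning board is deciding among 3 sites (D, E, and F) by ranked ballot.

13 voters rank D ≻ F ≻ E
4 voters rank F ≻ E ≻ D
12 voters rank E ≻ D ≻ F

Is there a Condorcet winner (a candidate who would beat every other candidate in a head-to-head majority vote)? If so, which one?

Head-to-head results (29 voters total):
D vs E: E wins 16–13.
D vs F: D wins 25–4.
E vs F: F wins 17–12.
No candidate beats all others: D beats F beats E beats D, a majority cycle.

None — there is no Condorcet winner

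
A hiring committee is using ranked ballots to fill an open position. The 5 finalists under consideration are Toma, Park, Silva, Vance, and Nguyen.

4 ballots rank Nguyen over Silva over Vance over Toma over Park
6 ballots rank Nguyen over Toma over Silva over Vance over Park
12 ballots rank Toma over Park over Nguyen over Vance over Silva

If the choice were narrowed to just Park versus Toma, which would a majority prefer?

Ballots ranking Park above Toma: 0.
Ballots ranking Toma above Park: 4+6+12 = 22.
Toma wins the head-to-head, 22–0.

Toma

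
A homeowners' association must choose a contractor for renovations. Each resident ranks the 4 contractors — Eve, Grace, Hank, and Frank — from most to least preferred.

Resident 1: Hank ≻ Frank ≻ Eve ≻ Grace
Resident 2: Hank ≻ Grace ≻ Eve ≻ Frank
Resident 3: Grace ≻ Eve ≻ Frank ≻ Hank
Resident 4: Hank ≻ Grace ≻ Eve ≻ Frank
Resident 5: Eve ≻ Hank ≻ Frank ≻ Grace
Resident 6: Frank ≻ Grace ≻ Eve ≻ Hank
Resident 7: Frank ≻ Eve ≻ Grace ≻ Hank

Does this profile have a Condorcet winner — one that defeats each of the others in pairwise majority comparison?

Head-to-head results (7 voters total):
Eve vs Grace: Grace wins 4–3.
Eve vs Hank: Eve wins 4–3.
Eve vs Frank: Eve wins 4–3.
Grace vs Hank: Hank wins 4–3.
Grace vs Frank: Frank wins 4–3.
Hank vs Frank: Hank wins 4–3.
No candidate beats all others: Eve beats Hank beats Grace beats Eve, a majority cycle.

No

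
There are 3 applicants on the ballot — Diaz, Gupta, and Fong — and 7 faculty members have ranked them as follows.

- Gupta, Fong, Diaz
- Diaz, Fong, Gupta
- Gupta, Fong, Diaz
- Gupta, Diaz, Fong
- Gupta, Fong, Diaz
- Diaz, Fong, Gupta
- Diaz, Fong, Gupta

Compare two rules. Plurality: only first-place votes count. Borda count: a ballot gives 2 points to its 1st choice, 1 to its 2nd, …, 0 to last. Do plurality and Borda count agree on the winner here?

Plurality first-place counts: Diaz 3, Gupta 4, Fong 0 → Gupta.
Borda totals: Diaz 7, Gupta 8, Fong 6 → Gupta.
The two rules agree on Gupta.

Yes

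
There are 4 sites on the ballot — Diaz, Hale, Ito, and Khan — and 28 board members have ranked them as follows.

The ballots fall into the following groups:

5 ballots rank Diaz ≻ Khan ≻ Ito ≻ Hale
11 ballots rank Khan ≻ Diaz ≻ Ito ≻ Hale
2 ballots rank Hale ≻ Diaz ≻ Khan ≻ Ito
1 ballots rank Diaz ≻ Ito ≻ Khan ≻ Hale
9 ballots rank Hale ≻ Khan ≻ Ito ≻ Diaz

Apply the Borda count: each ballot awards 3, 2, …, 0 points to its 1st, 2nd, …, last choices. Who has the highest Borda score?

Borda scores:
  Diaz: 5·3 + 11·2 + 2·2 + 3 + 9·0 = 44
  Hale: 5·0 + 11·0 + 2·3 + 0 + 9·3 = 33
  Ito: 5·1 + 11·1 + 2·0 + 2 + 9·1 = 27
  Khan: 5·2 + 11·3 + 2·1 + 1 + 9·2 = 64
Khan has the highest total.

Khan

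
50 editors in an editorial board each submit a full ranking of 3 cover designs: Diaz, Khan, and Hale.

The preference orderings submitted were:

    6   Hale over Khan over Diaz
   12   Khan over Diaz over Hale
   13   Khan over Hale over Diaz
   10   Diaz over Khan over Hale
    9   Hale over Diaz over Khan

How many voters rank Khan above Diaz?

Ballots ranking Khan above Diaz: 6+12+13 = 31.
Ballots ranking Diaz above Khan: 10+9 = 19.
So 31 of 50 voters prefer Khan to Diaz.

31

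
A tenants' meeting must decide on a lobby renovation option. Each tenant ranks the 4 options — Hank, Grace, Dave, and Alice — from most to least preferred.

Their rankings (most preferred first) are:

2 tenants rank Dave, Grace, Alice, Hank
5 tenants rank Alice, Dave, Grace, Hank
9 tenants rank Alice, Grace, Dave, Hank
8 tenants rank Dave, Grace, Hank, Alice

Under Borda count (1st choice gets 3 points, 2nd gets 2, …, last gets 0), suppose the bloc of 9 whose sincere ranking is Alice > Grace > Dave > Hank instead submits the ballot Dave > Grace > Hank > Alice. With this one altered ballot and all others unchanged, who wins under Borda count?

Dave

Borda totals with the altered ballot: Hank 17, Grace 43, Dave 67, Alice 17.
The winner is unchanged: still Dave.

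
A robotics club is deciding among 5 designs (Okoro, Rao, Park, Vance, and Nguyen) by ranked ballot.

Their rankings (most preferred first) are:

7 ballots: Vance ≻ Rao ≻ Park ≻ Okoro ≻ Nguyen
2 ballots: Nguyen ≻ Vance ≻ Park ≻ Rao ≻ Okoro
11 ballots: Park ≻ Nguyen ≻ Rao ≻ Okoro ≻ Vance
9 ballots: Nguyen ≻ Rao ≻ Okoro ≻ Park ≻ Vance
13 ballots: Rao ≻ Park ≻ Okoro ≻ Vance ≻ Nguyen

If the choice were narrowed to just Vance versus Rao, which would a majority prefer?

Ballots ranking Vance above Rao: 7+2 = 9.
Ballots ranking Rao above Vance: 11+9+13 = 33.
Rao wins the head-to-head, 33–9.

Rao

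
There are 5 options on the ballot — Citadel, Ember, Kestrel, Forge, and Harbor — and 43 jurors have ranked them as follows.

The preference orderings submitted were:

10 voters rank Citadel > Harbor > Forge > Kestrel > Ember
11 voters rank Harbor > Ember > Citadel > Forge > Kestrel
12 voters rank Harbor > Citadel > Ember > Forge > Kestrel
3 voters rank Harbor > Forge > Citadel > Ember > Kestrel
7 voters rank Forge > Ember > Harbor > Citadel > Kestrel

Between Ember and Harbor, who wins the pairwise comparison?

Harbor

Ballots ranking Ember above Harbor: 7.
Ballots ranking Harbor above Ember: 10+11+12+3 = 36.
Harbor wins the head-to-head, 36–7.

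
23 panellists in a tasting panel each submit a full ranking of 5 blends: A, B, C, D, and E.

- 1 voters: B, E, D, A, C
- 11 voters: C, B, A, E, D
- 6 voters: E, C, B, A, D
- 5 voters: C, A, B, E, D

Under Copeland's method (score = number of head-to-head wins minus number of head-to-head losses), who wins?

C

Pairwise results:
  A vs B: B wins 18–5.
  A vs C: C wins 22–1.
  A vs D: A wins 22–1.
  A vs E: A wins 16–7.
  B vs C: C wins 22–1.
  B vs D: B wins 23–0.
  B vs E: B wins 17–6.
  C vs D: C wins 22–1.
  C vs E: C wins 16–7.
  D vs E: E wins 23–0.
Copeland scores (wins − losses):
  A: 2 − 2 = 0
  B: 3 − 1 = 2
  C: 4 − 0 = 4
  D: 0 − 4 = -4
  E: 1 − 3 = -2
C has the best Copeland score.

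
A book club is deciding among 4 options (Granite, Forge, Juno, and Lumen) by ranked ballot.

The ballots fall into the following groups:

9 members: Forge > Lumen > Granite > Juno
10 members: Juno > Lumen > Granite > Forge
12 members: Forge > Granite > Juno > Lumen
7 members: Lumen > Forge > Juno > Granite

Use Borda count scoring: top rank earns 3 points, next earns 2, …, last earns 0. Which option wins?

Borda scores:
  Granite: 9·1 + 10·1 + 12·2 + 7·0 = 43
  Forge: 9·3 + 10·0 + 12·3 + 7·2 = 77
  Juno: 9·0 + 10·3 + 12·1 + 7·1 = 49
  Lumen: 9·2 + 10·2 + 12·0 + 7·3 = 59
Forge has the highest total.

Forge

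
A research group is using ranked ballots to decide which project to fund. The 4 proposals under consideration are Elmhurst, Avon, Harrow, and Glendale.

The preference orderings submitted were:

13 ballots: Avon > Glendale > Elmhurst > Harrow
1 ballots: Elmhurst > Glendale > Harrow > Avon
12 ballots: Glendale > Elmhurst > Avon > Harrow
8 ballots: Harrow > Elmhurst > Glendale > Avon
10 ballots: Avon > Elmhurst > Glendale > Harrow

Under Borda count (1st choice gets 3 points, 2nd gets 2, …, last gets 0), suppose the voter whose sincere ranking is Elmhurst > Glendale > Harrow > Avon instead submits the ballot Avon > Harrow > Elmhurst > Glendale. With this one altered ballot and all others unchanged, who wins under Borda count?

Borda totals with the altered ballot: Elmhurst 74, Avon 84, Harrow 26, Glendale 80.
The switch changes the winner from Glendale to Avon.

Avon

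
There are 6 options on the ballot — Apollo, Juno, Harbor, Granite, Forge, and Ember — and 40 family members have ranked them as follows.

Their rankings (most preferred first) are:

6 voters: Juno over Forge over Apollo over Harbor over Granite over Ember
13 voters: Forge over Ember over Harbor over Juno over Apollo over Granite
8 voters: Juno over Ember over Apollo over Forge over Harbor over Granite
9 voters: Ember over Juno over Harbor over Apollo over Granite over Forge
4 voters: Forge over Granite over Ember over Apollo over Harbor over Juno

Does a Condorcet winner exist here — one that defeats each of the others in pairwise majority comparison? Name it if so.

No Condorcet winner

Head-to-head results (40 voters total):
Apollo vs Juno: Juno wins 36–4.
Apollo vs Harbor: Harbor wins 22–18.
Apollo vs Granite: Apollo wins 36–4.
Apollo vs Forge: Forge wins 23–17.
Apollo vs Ember: Ember wins 34–6.
Juno vs Harbor: Juno wins 23–17.
Juno vs Granite: Juno wins 36–4.
Juno vs Forge: Juno wins 23–17.
Juno vs Ember: Ember wins 26–14.
Harbor vs Granite: Harbor wins 36–4.
Harbor vs Forge: Forge wins 31–9.
Harbor vs Ember: Ember wins 34–6.
Granite vs Forge: Forge wins 31–9.
Granite vs Ember: Ember wins 30–10.
Forge vs Ember: Forge wins 23–17.
No candidate beats all others: Juno beats Forge beats Ember beats Juno, a majority cycle.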